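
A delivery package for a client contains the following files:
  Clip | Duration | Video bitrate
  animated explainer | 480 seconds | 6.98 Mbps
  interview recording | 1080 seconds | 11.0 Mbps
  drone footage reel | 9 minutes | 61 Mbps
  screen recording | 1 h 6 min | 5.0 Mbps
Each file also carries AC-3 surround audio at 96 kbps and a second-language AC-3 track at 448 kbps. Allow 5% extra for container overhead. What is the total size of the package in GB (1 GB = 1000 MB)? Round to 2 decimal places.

9.35 GB

Audio total: 96 + 448 = 544 kbps = 0.544 Mbps.
animated explainer: 7.524 Mbps × 480 s × 1.05 = 3792.1 Mb
interview recording: 11.544 Mbps × 1080 s × 1.05 = 13090.9 Mb
drone footage reel: 61.544 Mbps × 540 s × 1.05 = 34895.4 Mb
screen recording: 5.544 Mbps × 3960 s × 1.05 = 23052.0 Mb
Total: 74830.4 Mb = 9353.8 MB.
= 9.354 GB.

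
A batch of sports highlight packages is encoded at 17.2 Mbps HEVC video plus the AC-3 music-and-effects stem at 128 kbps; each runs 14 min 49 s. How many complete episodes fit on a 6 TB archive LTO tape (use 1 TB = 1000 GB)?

3115

14 min 49 s = 889 s
Audio: 128 kbps = 0.128 Mbps.
Total bitrate: 17.328 Mbps.
Per item: 17.328 Mbps × 889 s = 15,405 Mb = 1,926 MB.
Capacity: 6 TB = 48,000,000 Mb; 3115.95 items → 3115 complete.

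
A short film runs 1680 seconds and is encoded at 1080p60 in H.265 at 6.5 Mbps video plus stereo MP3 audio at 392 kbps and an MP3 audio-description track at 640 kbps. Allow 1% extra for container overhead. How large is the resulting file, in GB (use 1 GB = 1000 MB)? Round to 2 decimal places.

Audio total: 392 + 640 = 1032 kbps = 1.032 Mbps.
Total bitrate: 6.5 + 1.032 = 7.532 Mbps.
Stream data: 7.532 Mbps × 1680 s = 12653.8 Mb.
With 1% container overhead: ×1.01.
12,780 Mb ÷ 8 = 1,598 MB → 1.598 GB.

1.60 GB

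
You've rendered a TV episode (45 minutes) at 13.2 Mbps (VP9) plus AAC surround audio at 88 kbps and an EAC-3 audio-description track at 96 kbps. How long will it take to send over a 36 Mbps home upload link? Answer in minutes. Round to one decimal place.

45 min = 2700 s
Audio total: 88 + 96 = 184 kbps = 0.184 Mbps.
Total bitrate: 13.384 Mbps.
File: 13.384 Mbps × 2700 s = 36136.8 Mb.
At 36 Mbps: 36136.8 / 36 = 1003.8 s ≈ 16.7 minutes.

16.7 minutes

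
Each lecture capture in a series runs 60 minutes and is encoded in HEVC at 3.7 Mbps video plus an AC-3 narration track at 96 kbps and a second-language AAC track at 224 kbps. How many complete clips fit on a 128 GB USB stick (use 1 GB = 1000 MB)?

60 min = 3600 s
Audio total: 96 + 224 = 320 kbps = 0.320 Mbps.
Total bitrate: 4.020 Mbps.
Per item: 4.020 Mbps × 3600 s = 14,472 Mb = 1,809 MB.
Capacity: 128 GB = 1,024,000 Mb; 70.76 items → 70 complete.

70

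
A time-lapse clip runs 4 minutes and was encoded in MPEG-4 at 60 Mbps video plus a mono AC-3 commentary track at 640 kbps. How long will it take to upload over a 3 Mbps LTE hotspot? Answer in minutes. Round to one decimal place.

4 min = 240 s
Audio: 640 kbps = 0.640 Mbps.
Total bitrate: 60.640 Mbps.
File: 60.640 Mbps × 240 s = 14553.6 Mb.
At 3 Mbps: 14553.6 / 3 = 4851.2 s ≈ 80.9 minutes.

80.9 minutes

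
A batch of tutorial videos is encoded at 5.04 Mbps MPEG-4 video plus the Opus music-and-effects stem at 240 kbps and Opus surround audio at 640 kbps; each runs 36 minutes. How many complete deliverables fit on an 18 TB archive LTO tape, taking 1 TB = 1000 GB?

11261

36 min = 2160 s
Audio total: 240 + 640 = 880 kbps = 0.880 Mbps.
Total bitrate: 5.920 Mbps.
Per item: 5.920 Mbps × 2160 s = 12,787 Mb = 1,598 MB.
Capacity: 18 TB = 144,000,000 Mb; 11261.26 items → 11261 complete.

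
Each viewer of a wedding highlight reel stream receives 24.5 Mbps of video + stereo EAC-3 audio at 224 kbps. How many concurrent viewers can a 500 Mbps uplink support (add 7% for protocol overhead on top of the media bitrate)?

18

Audio: 224 kbps = 0.224 Mbps.
Per-viewer media rate: 24.724 Mbps.
On the wire with 7% overhead: 26.455 Mbps.
500 Mbps = 500.0 Mbps; 500.0 / 26.455 = 18.90 → 18 viewers.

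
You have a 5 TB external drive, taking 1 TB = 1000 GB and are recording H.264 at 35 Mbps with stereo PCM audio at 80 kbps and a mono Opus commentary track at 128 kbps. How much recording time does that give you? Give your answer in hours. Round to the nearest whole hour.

Audio total: 80 + 128 = 208 kbps = 0.208 Mbps.
Total bitrate: 35 + 0.208 = 35.208 Mbps.
Capacity: 5 TB = 40,000,000 Mb.
Recording time: 40,000,000 / 35.208 = 1,136,105 s ≈ 316 hours.

316 hours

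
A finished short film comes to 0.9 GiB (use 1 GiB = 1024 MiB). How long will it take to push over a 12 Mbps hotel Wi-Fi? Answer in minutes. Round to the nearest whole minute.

File: 0.9 GiB = 7730.9 Mb.
At 12 Mbps: 7730.9 / 12 = 644.2 s ≈ 10.7 minutes.

11 minutes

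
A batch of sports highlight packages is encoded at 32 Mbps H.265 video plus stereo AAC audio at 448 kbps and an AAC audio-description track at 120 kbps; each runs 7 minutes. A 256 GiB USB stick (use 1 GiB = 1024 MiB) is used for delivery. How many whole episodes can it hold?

160

7 min = 420 s
Audio total: 448 + 120 = 568 kbps = 0.568 Mbps.
Total bitrate: 32.568 Mbps.
Per item: 32.568 Mbps × 420 s = 13,679 Mb = 1,710 MB.
Capacity: 256 GiB = 2,199,023 Mb; 160.76 items → 160 complete.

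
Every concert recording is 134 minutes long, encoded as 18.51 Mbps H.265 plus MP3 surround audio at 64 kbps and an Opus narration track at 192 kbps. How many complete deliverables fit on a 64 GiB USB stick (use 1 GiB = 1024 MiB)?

3

134 min = 8040 s
Audio total: 64 + 192 = 256 kbps = 0.256 Mbps.
Total bitrate: 18.766 Mbps.
Per item: 18.766 Mbps × 8040 s = 150,879 Mb = 18,860 MB.
Capacity: 64 GiB = 549,756 Mb; 3.64 items → 3 complete.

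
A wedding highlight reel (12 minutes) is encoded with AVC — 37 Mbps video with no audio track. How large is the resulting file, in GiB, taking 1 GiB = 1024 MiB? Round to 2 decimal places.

12 min = 720 s
Total bitrate: 37 Mbps.
Stream data: 37.000 Mbps × 720 s = 26640.0 Mb.
26,640 Mb = 3,330,000,000 bytes ÷ 1,073,741,824 = 3.101 GiB.

3.10 GiB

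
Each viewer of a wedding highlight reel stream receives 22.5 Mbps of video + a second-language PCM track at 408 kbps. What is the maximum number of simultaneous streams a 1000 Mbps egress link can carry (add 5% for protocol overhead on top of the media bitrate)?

41

Audio: 408 kbps = 0.408 Mbps.
Per-viewer media rate: 22.908 Mbps.
On the wire with 5% overhead: 24.053 Mbps.
1000 Mbps = 1,000 Mbps; 1,000 / 24.053 = 41.57 → 41 viewers.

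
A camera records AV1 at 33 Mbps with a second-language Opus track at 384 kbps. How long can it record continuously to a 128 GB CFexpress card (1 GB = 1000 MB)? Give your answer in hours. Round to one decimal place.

8.5 hours

Audio: 384 kbps = 0.384 Mbps.
Total bitrate: 33 + 0.384 = 33.384 Mbps.
Capacity: 128 GB = 1,024,000 Mb.
Recording time: 1,024,000 / 33.384 = 30,673 s ≈ 8.52 hours.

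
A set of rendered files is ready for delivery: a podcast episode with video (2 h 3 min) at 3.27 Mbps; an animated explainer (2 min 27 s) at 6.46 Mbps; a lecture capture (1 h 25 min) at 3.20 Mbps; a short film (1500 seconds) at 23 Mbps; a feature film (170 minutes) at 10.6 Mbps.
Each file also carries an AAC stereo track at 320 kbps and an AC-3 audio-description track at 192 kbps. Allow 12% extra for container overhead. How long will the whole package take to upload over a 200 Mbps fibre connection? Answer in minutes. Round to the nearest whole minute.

Audio total: 320 + 192 = 512 kbps = 0.512 Mbps.
podcast episode with video: 3.782 Mbps × 7380 s × 1.12 = 31260.5 Mb
animated explainer: 6.972 Mbps × 147 s × 1.12 = 1147.9 Mb
lecture capture: 3.712 Mbps × 5100 s × 1.12 = 21202.9 Mb
short film: 23.512 Mbps × 1500 s × 1.12 = 39500.2 Mb
feature film: 11.112 Mbps × 10200 s × 1.12 = 126943.5 Mb
Total: 220055.0 Mb = 27506.9 MB.
At 200 Mbps: 220055.0 / 200 = 1100 s ≈ 18.3 minutes.

18 minutes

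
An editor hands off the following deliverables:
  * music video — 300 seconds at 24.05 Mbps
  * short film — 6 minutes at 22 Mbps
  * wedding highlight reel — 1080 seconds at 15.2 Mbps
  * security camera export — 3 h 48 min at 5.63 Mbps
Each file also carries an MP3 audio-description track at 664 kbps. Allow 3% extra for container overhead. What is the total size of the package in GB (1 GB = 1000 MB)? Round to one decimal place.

Audio: 664 kbps = 0.664 Mbps.
music video: 24.714 Mbps × 300 s × 1.03 = 7636.6 Mb
short film: 22.664 Mbps × 360 s × 1.03 = 8403.8 Mb
wedding highlight reel: 15.864 Mbps × 1080 s × 1.03 = 17647.1 Mb
security camera export: 6.294 Mbps × 13680 s × 1.03 = 88685.0 Mb
Total: 122372.5 Mb = 15296.6 MB.
= 15.30 GB.

15.3 GB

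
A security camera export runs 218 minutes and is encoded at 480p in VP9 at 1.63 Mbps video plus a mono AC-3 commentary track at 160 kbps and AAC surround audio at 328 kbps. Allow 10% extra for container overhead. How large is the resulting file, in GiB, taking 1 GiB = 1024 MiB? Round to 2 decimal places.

3.55 GiB

218 min = 13080 s
Audio total: 160 + 328 = 488 kbps = 0.488 Mbps.
Total bitrate: 1.63 + 0.488 = 2.118 Mbps.
Stream data: 2.118 Mbps × 13080 s = 27703.4 Mb.
With 10% container overhead: ×1.10.
30,474 Mb = 3,809,223,000 bytes ÷ 1,073,741,824 = 3.548 GiB.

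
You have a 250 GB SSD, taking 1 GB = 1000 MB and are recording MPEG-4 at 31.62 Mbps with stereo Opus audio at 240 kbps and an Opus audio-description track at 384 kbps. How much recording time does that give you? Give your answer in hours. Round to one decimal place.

Audio total: 240 + 384 = 624 kbps = 0.624 Mbps.
Total bitrate: 31.62 + 0.624 = 32.244 Mbps.
Capacity: 250 GB = 2,000,000 Mb.
Recording time: 2,000,000 / 32.244 = 62,027 s ≈ 17.2 hours.

17.2 hours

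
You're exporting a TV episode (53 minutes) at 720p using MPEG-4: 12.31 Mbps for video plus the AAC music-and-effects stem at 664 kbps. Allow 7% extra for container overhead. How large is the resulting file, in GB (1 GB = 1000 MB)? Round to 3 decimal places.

5.518 GB

53 min = 3180 s
Audio: 664 kbps = 0.664 Mbps.
Total bitrate: 12.31 + 0.664 = 12.974 Mbps.
Stream data: 12.974 Mbps × 3180 s = 41257.3 Mb.
With 7% container overhead: ×1.07.
44,145 Mb ÷ 8 = 5,518 MB → 5.518 GB.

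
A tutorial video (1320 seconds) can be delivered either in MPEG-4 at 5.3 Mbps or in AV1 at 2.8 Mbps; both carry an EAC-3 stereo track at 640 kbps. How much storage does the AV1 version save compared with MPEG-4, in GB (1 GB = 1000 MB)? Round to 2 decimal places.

0.41 GB

Audio: 640 kbps = 0.640 Mbps.
MPEG-4: 5.940 Mbps × 1320 s = 7840.8 Mb = 0.980 GB.
AV1: 3.440 Mbps × 1320 s = 4540.8 Mb = 0.568 GB.
Saving: 0.980 − 0.568 = 0.412 GB.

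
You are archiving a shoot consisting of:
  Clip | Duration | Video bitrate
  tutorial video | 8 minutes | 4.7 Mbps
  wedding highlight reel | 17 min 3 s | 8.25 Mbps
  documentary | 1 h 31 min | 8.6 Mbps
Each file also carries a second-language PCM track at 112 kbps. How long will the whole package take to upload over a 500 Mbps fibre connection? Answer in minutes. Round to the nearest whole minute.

Audio: 112 kbps = 0.112 Mbps.
tutorial video: 4.812 Mbps × 480 s = 2309.8 Mb
wedding highlight reel: 8.362 Mbps × 1023 s = 8554.3 Mb
documentary: 8.712 Mbps × 5460 s = 47567.5 Mb
Total: 58431.6 Mb = 7304.0 MB.
At 500 Mbps: 58431.6 / 500 = 117 s ≈ 1.95 minutes.

2 minutes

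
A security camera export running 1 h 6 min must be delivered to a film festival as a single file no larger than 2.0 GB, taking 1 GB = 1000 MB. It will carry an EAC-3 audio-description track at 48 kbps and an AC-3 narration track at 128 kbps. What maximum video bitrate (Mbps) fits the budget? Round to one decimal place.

Budget: 2.0 GB = 16000.0 Mb.
1 h 6 min = 66 min = 3960 s
Total bitrate budget: 16000.0 Mb / 3960 s = 4.040 Mbps.
Audio total: 48 + 128 = 176 kbps = 0.176 Mbps.
Video: 4.040 − 0.176 = 3.864 Mbps.

3.9 Mbps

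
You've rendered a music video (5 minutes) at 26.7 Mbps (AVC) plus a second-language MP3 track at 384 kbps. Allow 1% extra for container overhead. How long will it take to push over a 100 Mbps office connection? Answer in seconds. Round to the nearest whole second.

5 min = 300 s
Audio: 384 kbps = 0.384 Mbps.
Total bitrate: 27.084 Mbps.
File: 27.084 Mbps × 300 s = 8125.2 Mb.
With 1% container overhead: ×1.01. → 8206.5 Mb.
At 100 Mbps: 8206.5 / 100 = 82.1 s ≈ 82.1 seconds.

82 seconds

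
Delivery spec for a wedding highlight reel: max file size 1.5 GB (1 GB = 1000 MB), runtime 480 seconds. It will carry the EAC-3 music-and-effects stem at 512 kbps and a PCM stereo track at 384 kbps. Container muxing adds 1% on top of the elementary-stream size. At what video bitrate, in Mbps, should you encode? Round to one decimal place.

Budget: 1.5 GB = 12000.0 Mb.
Stream payload after overhead: 12000.0 / 1.01 = 11881.2 Mb.
Total bitrate budget: 11881.2 Mb / 480 s = 24.752 Mbps.
Audio total: 512 + 384 = 896 kbps = 0.896 Mbps.
Video: 24.752 − 0.896 = 23.856 Mbps.

23.9 Mbps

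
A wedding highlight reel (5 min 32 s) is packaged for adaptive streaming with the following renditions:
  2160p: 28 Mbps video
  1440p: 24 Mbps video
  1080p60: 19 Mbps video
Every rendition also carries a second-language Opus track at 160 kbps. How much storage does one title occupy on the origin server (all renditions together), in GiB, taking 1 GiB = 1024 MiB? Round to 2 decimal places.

2.76 GiB

5 min 32 s = 332 s
Audio: 160 kbps = 0.160 Mbps.
Sum of rendition bitrates: (28+0.160) + (24+0.160) + (19+0.160) = 71.480 Mbps.
× 332 s = 23,731 Mb = 2,966 MB = 2.763 GiB.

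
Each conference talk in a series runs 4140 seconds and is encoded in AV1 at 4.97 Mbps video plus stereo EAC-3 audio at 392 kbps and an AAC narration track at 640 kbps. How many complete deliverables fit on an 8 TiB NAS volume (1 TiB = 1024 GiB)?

Audio total: 392 + 640 = 1032 kbps = 1.032 Mbps.
Total bitrate: 6.002 Mbps.
Per item: 6.002 Mbps × 4140 s = 24,848 Mb = 3,106 MB.
Capacity: 8 TiB = 70,368,744 Mb; 2831.94 items → 2831 complete.

2831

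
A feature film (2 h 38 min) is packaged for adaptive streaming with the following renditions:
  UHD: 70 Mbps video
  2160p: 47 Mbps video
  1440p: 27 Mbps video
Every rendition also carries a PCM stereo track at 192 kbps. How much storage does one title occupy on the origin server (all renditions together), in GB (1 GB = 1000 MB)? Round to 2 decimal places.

171.32 GB

2 h 38 min = 158 min = 9480 s
Audio: 192 kbps = 0.192 Mbps.
Sum of rendition bitrates: (70+0.192) + (47+0.192) + (27+0.192) = 144.576 Mbps.
× 9480 s = 1,370,580 Mb = 171,323 MB = 171.3 GB.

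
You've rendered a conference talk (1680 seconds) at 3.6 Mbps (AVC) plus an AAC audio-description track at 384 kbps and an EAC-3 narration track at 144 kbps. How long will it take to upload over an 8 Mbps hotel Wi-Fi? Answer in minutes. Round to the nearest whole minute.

Audio total: 384 + 144 = 528 kbps = 0.528 Mbps.
Total bitrate: 4.128 Mbps.
File: 4.128 Mbps × 1680 s = 6935.0 Mb.
At 8 Mbps: 6935.0 / 8 = 866.9 s ≈ 14.4 minutes.

14 minutes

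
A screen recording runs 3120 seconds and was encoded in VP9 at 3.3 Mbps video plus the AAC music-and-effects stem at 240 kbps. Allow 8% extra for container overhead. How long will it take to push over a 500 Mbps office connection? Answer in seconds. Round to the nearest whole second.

24 seconds

Audio: 240 kbps = 0.240 Mbps.
Total bitrate: 3.540 Mbps.
File: 3.540 Mbps × 3120 s = 11044.8 Mb.
With 8% container overhead: ×1.08. → 11928.4 Mb.
At 500 Mbps: 11928.4 / 500 = 23.9 s ≈ 23.9 seconds.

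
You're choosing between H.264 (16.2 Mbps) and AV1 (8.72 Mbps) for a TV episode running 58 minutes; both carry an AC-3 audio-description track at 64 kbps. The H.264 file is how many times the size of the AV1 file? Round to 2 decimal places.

1.85

58 min = 3480 s
Audio: 64 kbps = 0.064 Mbps.
H.264: 16.264 Mbps × 3480 s = 56598.7 Mb = 6.589 GiB.
AV1: 8.784 Mbps × 3480 s = 30568.3 Mb = 3.559 GiB.
Ratio: 6.589 / 3.559 = 1.852.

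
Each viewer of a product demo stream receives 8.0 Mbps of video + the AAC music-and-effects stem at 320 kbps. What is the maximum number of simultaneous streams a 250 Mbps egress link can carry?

Audio: 320 kbps = 0.320 Mbps.
Per-viewer media rate: 8.320 Mbps.
250 Mbps = 250.0 Mbps; 250.0 / 8.320 = 30.05 → 30 viewers.

30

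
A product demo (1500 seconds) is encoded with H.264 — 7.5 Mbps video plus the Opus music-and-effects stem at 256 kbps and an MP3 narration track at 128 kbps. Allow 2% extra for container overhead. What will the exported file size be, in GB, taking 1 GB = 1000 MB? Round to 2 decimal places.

1.51 GB

Audio total: 256 + 128 = 384 kbps = 0.384 Mbps.
Total bitrate: 7.5 + 0.384 = 7.884 Mbps.
Stream data: 7.884 Mbps × 1500 s = 11826.0 Mb.
With 2% container overhead: ×1.02.
12,063 Mb ÷ 8 = 1,508 MB → 1.508 GB.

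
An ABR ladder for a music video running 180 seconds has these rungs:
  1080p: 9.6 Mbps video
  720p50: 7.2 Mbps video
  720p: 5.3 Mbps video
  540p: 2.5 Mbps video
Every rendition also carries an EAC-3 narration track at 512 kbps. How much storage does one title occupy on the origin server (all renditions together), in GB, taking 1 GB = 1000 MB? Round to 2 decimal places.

Audio: 512 kbps = 0.512 Mbps.
Sum of rendition bitrates: (9.6+0.512) + (7.2+0.512) + (5.3+0.512) + (2.5+0.512) = 26.648 Mbps.
× 180 s = 4,797 Mb = 599.6 MB = 0.5996 GB.

0.60 GB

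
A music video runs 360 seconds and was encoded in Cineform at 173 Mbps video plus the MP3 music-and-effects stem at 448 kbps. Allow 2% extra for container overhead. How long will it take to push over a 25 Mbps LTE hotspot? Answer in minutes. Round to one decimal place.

42.5 minutes

Audio: 448 kbps = 0.448 Mbps.
Total bitrate: 173.448 Mbps.
File: 173.448 Mbps × 360 s = 62441.3 Mb.
With 2% container overhead: ×1.02. → 63690.1 Mb.
At 25 Mbps: 63690.1 / 25 = 2547.6 s ≈ 42.5 minutes.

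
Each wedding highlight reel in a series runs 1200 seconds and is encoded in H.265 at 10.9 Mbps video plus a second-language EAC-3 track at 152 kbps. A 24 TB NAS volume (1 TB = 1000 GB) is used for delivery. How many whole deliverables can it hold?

Audio: 152 kbps = 0.152 Mbps.
Total bitrate: 11.052 Mbps.
Per item: 11.052 Mbps × 1200 s = 13,262 Mb = 1,658 MB.
Capacity: 24 TB = 192,000,000 Mb; 14477.02 items → 14477 complete.

14477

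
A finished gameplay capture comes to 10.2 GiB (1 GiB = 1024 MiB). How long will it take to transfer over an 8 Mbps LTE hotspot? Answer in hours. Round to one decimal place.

3.0 hours

File: 10.2 GiB = 87617.3 Mb.
At 8 Mbps: 87617.3 / 8 = 10952.2 s ≈ 3.04 hours.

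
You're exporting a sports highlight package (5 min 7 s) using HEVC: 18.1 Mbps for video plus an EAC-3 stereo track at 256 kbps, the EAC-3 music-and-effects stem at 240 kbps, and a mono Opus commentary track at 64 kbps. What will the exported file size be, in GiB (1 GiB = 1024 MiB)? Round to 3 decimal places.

5 min 7 s = 307 s
Audio total: 256 + 240 + 64 = 560 kbps = 0.560 Mbps.
Total bitrate: 18.1 + 0.560 = 18.660 Mbps.
Stream data: 18.660 Mbps × 307 s = 5728.6 Mb.
5,729 Mb = 716,077,500 bytes ÷ 1,073,741,824 = 0.6669 GiB.

0.667 GiB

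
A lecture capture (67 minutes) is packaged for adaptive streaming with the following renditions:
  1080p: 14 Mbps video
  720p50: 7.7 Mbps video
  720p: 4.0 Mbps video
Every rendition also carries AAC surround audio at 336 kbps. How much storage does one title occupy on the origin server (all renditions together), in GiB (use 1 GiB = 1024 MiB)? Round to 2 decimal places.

12.50 GiB

67 min = 4020 s
Audio: 336 kbps = 0.336 Mbps.
Sum of rendition bitrates: (14+0.336) + (7.7+0.336) + (4.0+0.336) = 26.708 Mbps.
× 4020 s = 107,366 Mb = 13,421 MB = 12.50 GiB.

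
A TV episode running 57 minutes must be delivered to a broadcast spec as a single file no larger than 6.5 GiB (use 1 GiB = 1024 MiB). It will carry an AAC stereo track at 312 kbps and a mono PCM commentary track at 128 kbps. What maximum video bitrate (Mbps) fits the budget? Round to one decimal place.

15.9 Mbps

Budget: 6.5 GiB = 55834.6 Mb.
57 min = 3420 s
Total bitrate budget: 55834.6 Mb / 3420 s = 16.326 Mbps.
Audio total: 312 + 128 = 440 kbps = 0.440 Mbps.
Video: 16.326 − 0.440 = 15.886 Mbps.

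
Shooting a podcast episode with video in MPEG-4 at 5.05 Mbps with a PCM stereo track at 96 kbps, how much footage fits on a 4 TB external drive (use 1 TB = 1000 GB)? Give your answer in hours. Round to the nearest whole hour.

1727 hours

Audio: 96 kbps = 0.096 Mbps.
Total bitrate: 5.05 + 0.096 = 5.146 Mbps.
Capacity: 4 TB = 32,000,000 Mb.
Recording time: 32,000,000 / 5.146 = 6,218,422 s ≈ 1,727 hours.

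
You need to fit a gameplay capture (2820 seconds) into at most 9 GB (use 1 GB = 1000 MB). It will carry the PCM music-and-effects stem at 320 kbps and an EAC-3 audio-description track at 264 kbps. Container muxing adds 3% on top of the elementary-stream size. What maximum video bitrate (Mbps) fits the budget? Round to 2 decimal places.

24.20 Mbps

Budget: 9 GB = 72000.0 Mb.
Stream payload after overhead: 72000.0 / 1.03 = 69902.9 Mb.
Total bitrate budget: 69902.9 Mb / 2820 s = 24.788 Mbps.
Audio total: 320 + 264 = 584 kbps = 0.584 Mbps.
Video: 24.788 − 0.584 = 24.204 Mbps.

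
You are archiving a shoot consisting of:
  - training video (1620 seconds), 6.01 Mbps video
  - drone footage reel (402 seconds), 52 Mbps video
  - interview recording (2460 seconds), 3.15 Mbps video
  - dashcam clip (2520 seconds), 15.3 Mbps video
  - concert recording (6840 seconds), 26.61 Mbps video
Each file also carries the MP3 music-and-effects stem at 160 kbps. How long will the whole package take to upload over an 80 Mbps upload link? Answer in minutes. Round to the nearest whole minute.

Audio: 160 kbps = 0.160 Mbps.
training video: 6.170 Mbps × 1620 s = 9995.4 Mb
drone footage reel: 52.160 Mbps × 402 s = 20968.3 Mb
interview recording: 3.310 Mbps × 2460 s = 8142.6 Mb
dashcam clip: 15.460 Mbps × 2520 s = 38959.2 Mb
concert recording: 26.770 Mbps × 6840 s = 183106.8 Mb
Total: 261172.3 Mb = 32646.5 MB.
At 80 Mbps: 261172.3 / 80 = 3265 s ≈ 54.4 minutes.

54 minutes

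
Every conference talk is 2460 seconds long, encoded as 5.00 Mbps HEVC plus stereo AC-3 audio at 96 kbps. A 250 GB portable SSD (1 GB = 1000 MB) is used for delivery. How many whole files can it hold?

159

Audio: 96 kbps = 0.096 Mbps.
Total bitrate: 5.096 Mbps.
Per item: 5.096 Mbps × 2460 s = 12,536 Mb = 1,567 MB.
Capacity: 250 GB = 2,000,000 Mb; 159.54 items → 159 complete.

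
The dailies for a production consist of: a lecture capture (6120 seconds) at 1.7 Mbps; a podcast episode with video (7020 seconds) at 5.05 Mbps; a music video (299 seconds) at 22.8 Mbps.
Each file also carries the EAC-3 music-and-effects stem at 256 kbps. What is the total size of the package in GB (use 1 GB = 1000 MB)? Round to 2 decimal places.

Audio: 256 kbps = 0.256 Mbps.
lecture capture: 1.956 Mbps × 6120 s = 11970.7 Mb
podcast episode with video: 5.306 Mbps × 7020 s = 37248.1 Mb
music video: 23.056 Mbps × 299 s = 6893.7 Mb
Total: 56112.6 Mb = 7014.1 MB.
= 7.014 GB.

7.01 GB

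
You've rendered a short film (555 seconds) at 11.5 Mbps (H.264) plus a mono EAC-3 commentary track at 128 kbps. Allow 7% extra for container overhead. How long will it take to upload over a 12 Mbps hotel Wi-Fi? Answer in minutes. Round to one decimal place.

9.6 minutes

Audio: 128 kbps = 0.128 Mbps.
Total bitrate: 11.628 Mbps.
File: 11.628 Mbps × 555 s = 6453.5 Mb.
With 7% container overhead: ×1.07. → 6905.3 Mb.
At 12 Mbps: 6905.3 / 12 = 575.4 s ≈ 9.59 minutes.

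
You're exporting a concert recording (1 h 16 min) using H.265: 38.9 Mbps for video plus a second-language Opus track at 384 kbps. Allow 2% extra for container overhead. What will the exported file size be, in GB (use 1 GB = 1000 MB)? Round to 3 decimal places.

1 h 16 min = 76 min = 4560 s
Audio: 384 kbps = 0.384 Mbps.
Total bitrate: 38.9 + 0.384 = 39.284 Mbps.
Stream data: 39.284 Mbps × 4560 s = 179135.0 Mb.
With 2% container overhead: ×1.02.
182,718 Mb ÷ 8 = 22,840 MB → 22.84 GB.

22.840 GB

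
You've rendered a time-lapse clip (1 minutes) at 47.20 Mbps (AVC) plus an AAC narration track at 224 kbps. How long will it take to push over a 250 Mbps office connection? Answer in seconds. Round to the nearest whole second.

11 seconds

Audio: 224 kbps = 0.224 Mbps.
Total bitrate: 47.424 Mbps.
File: 47.424 Mbps × 60 s = 2845.4 Mb.
At 250 Mbps: 2845.4 / 250 = 11.4 s ≈ 11.4 seconds.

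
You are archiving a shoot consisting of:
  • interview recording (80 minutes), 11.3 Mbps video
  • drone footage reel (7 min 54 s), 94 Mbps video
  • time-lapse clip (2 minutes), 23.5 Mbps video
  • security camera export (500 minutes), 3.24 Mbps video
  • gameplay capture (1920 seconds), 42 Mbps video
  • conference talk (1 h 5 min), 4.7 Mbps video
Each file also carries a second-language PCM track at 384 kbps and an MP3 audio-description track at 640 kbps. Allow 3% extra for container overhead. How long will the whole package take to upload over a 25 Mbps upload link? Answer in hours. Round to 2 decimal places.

3.89 hours

Audio total: 384 + 640 = 1024 kbps = 1.024 Mbps.
interview recording: 12.324 Mbps × 4800 s × 1.03 = 60929.9 Mb
drone footage reel: 95.024 Mbps × 474 s × 1.03 = 46392.6 Mb
time-lapse clip: 24.524 Mbps × 120 s × 1.03 = 3031.2 Mb
security camera export: 4.264 Mbps × 30000 s × 1.03 = 131757.6 Mb
gameplay capture: 43.024 Mbps × 1920 s × 1.03 = 85084.3 Mb
conference talk: 5.724 Mbps × 3900 s × 1.03 = 22993.3 Mb
Total: 350188.8 Mb = 43773.6 MB.
At 25 Mbps: 350188.8 / 25 = 14008 s ≈ 3.89 hours.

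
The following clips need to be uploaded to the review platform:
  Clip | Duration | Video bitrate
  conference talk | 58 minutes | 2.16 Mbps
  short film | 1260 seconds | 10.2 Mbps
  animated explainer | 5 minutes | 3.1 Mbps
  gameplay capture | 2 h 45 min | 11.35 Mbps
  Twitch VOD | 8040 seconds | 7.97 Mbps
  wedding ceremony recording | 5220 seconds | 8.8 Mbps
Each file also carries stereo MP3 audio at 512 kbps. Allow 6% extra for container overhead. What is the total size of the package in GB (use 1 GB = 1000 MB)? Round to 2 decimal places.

Audio: 512 kbps = 0.512 Mbps.
conference talk: 2.672 Mbps × 3480 s × 1.06 = 9856.5 Mb
short film: 10.712 Mbps × 1260 s × 1.06 = 14306.9 Mb
animated explainer: 3.612 Mbps × 300 s × 1.06 = 1148.6 Mb
gameplay capture: 11.862 Mbps × 9900 s × 1.06 = 124479.8 Mb
Twitch VOD: 8.482 Mbps × 8040 s × 1.06 = 72287.0 Mb
wedding ceremony recording: 9.312 Mbps × 5220 s × 1.06 = 51525.2 Mb
Total: 273604.0 Mb = 34200.5 MB.
= 34.20 GB.

34.20 GB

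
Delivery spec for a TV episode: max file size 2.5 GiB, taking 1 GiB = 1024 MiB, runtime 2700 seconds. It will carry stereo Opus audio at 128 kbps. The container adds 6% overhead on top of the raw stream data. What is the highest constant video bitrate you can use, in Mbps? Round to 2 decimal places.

Budget: 2.5 GiB = 21474.8 Mb.
Stream payload after overhead: 21474.8 / 1.06 = 20259.3 Mb.
Total bitrate budget: 20259.3 Mb / 2700 s = 7.503 Mbps.
Audio: 128 kbps = 0.128 Mbps.
Video: 7.503 − 0.128 = 7.375 Mbps.

7.38 Mbps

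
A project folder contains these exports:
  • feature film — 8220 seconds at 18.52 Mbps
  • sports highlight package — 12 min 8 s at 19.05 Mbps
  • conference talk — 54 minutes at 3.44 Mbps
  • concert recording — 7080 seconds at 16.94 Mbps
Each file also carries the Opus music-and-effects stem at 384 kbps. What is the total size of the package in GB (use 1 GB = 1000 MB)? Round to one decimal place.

Audio: 384 kbps = 0.384 Mbps.
feature film: 18.904 Mbps × 8220 s = 155390.9 Mb
sports highlight package: 19.434 Mbps × 728 s = 14148.0 Mb
conference talk: 3.824 Mbps × 3240 s = 12389.8 Mb
concert recording: 17.324 Mbps × 7080 s = 122653.9 Mb
Total: 304582.5 Mb = 38072.8 MB.
= 38.07 GB.

38.1 GB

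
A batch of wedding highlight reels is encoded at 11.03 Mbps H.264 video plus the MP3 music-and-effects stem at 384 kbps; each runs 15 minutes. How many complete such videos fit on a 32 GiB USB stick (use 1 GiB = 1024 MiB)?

26

15 min = 900 s
Audio: 384 kbps = 0.384 Mbps.
Total bitrate: 11.414 Mbps.
Per item: 11.414 Mbps × 900 s = 10,273 Mb = 1,284 MB.
Capacity: 32 GiB = 274,878 Mb; 26.76 items → 26 complete.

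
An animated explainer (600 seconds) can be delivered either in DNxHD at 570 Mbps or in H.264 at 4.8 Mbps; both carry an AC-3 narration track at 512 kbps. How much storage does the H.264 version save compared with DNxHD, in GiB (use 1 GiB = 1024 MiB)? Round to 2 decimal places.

Audio: 512 kbps = 0.512 Mbps.
DNxHD: 570.512 Mbps × 600 s = 342307.2 Mb = 39.850 GiB.
H.264: 5.312 Mbps × 600 s = 3187.2 Mb = 0.371 GiB.
Saving: 39.850 − 0.371 = 39.479 GiB.

39.48 GiB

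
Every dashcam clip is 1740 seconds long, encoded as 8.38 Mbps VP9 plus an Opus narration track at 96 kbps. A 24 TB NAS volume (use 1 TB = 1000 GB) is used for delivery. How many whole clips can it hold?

Audio: 96 kbps = 0.096 Mbps.
Total bitrate: 8.476 Mbps.
Per item: 8.476 Mbps × 1740 s = 14,748 Mb = 1,844 MB.
Capacity: 24 TB = 192,000,000 Mb; 13018.50 items → 13018 complete.

13018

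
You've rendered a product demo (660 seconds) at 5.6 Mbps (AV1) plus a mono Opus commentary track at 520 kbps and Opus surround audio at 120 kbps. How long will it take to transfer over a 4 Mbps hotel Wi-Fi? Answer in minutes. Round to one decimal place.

Audio total: 520 + 120 = 640 kbps = 0.640 Mbps.
Total bitrate: 6.240 Mbps.
File: 6.240 Mbps × 660 s = 4118.4 Mb.
At 4 Mbps: 4118.4 / 4 = 1029.6 s ≈ 17.2 minutes.

17.2 minutes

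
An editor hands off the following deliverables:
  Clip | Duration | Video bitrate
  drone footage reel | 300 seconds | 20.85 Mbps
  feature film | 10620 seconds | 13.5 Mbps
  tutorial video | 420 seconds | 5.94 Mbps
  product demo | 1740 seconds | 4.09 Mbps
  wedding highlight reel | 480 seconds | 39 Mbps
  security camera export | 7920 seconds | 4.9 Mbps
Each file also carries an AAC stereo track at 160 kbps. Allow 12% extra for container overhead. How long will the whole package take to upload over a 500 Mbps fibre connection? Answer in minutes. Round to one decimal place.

Audio: 160 kbps = 0.160 Mbps.
drone footage reel: 21.010 Mbps × 300 s × 1.12 = 7059.4 Mb
feature film: 13.660 Mbps × 10620 s × 1.12 = 162477.5 Mb
tutorial video: 6.100 Mbps × 420 s × 1.12 = 2869.4 Mb
product demo: 4.250 Mbps × 1740 s × 1.12 = 8282.4 Mb
wedding highlight reel: 39.160 Mbps × 480 s × 1.12 = 21052.4 Mb
security camera export: 5.060 Mbps × 7920 s × 1.12 = 44884.2 Mb
Total: 246625.3 Mb = 30828.2 MB.
At 500 Mbps: 246625.3 / 500 = 493 s ≈ 8.22 minutes.

8.2 minutes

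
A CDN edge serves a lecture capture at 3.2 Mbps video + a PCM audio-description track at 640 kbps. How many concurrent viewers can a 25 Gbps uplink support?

Audio: 640 kbps = 0.640 Mbps.
Per-viewer media rate: 3.840 Mbps.
25 Gbps = 25,000 Mbps; 25,000 / 3.840 = 6510.42 → 6510 viewers.

6510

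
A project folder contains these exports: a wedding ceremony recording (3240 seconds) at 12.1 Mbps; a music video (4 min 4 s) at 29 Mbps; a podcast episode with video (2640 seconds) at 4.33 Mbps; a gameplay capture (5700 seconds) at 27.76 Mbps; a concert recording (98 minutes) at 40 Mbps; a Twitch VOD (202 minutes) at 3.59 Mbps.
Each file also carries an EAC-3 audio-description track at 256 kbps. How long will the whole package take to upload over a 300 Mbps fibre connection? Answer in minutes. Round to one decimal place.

27.9 minutes

Audio: 256 kbps = 0.256 Mbps.
wedding ceremony recording: 12.356 Mbps × 3240 s = 40033.4 Mb
music video: 29.256 Mbps × 244 s = 7138.5 Mb
podcast episode with video: 4.586 Mbps × 2640 s = 12107.0 Mb
gameplay capture: 28.016 Mbps × 5700 s = 159691.2 Mb
concert recording: 40.256 Mbps × 5880 s = 236705.3 Mb
Twitch VOD: 3.846 Mbps × 12120 s = 46613.5 Mb
Total: 502288.9 Mb = 62786.1 MB.
At 300 Mbps: 502288.9 / 300 = 1674 s ≈ 27.9 minutes.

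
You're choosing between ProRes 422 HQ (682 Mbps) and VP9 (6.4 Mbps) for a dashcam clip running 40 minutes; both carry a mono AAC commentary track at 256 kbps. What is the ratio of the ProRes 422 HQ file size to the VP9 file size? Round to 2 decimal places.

40 min = 2400 s
Audio: 256 kbps = 0.256 Mbps.
ProRes 422 HQ: 682.256 Mbps × 2400 s = 1637414.4 Mb = 204.677 GB.
VP9: 6.656 Mbps × 2400 s = 15974.4 Mb = 1.997 GB.
Ratio: 204.677 / 1.997 = 102.502.

102.50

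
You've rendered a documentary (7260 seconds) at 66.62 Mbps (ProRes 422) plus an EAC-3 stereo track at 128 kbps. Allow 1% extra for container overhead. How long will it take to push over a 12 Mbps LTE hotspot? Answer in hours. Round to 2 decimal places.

11.33 hours

Audio: 128 kbps = 0.128 Mbps.
Total bitrate: 66.748 Mbps.
File: 66.748 Mbps × 7260 s = 484590.5 Mb.
With 1% container overhead: ×1.01. → 489436.4 Mb.
At 12 Mbps: 489436.4 / 12 = 40786.4 s ≈ 11.3 hours.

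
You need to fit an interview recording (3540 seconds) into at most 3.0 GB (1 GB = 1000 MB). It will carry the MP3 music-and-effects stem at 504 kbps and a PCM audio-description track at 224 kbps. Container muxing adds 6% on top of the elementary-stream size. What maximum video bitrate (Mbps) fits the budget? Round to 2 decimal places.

Budget: 3.0 GB = 24000.0 Mb.
Stream payload after overhead: 24000.0 / 1.06 = 22641.5 Mb.
Total bitrate budget: 22641.5 Mb / 3540 s = 6.396 Mbps.
Audio total: 504 + 224 = 728 kbps = 0.728 Mbps.
Video: 6.396 − 0.728 = 5.668 Mbps.

5.67 Mbps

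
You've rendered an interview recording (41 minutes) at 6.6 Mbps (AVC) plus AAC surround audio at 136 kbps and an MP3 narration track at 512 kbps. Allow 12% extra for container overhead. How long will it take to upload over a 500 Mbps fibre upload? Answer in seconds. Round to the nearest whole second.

41 min = 2460 s
Audio total: 136 + 512 = 648 kbps = 0.648 Mbps.
Total bitrate: 7.248 Mbps.
File: 7.248 Mbps × 2460 s = 17830.1 Mb.
With 12% container overhead: ×1.12. → 19969.7 Mb.
At 500 Mbps: 19969.7 / 500 = 39.9 s ≈ 39.9 seconds.

40 seconds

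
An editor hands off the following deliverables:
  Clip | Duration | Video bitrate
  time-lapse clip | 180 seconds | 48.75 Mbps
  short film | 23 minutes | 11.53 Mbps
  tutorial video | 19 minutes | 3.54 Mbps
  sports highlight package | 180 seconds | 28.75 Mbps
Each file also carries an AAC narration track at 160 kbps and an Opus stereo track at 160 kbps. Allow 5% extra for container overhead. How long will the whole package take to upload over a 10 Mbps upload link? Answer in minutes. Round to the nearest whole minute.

Audio total: 160 + 160 = 320 kbps = 0.320 Mbps.
time-lapse clip: 49.070 Mbps × 180 s × 1.05 = 9274.2 Mb
short film: 11.850 Mbps × 1380 s × 1.05 = 17170.7 Mb
tutorial video: 3.860 Mbps × 1140 s × 1.05 = 4620.4 Mb
sports highlight package: 29.070 Mbps × 180 s × 1.05 = 5494.2 Mb
Total: 36559.5 Mb = 4569.9 MB.
At 10 Mbps: 36559.5 / 10 = 3656 s ≈ 60.9 minutes.

61 minutes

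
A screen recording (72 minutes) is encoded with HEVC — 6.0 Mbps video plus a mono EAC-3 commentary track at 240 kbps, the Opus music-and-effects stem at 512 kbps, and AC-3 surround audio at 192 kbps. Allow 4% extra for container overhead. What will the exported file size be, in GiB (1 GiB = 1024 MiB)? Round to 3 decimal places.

3.632 GiB

72 min = 4320 s
Audio total: 240 + 512 + 192 = 944 kbps = 0.944 Mbps.
Total bitrate: 6.0 + 0.944 = 6.944 Mbps.
Stream data: 6.944 Mbps × 4320 s = 29998.1 Mb.
With 4% container overhead: ×1.04.
31,198 Mb = 3,899,750,400 bytes ÷ 1,073,741,824 = 3.632 GiB.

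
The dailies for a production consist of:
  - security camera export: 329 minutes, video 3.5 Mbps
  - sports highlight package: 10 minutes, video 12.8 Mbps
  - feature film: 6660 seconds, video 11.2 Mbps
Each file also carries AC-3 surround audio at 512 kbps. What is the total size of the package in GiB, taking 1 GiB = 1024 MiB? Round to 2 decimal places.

Audio: 512 kbps = 0.512 Mbps.
security camera export: 4.012 Mbps × 19740 s = 79196.9 Mb
sports highlight package: 13.312 Mbps × 600 s = 7987.2 Mb
feature film: 11.712 Mbps × 6660 s = 78001.9 Mb
Total: 165186.0 Mb = 20648.2 MB.
= 19.23 GiB.

19.23 GiB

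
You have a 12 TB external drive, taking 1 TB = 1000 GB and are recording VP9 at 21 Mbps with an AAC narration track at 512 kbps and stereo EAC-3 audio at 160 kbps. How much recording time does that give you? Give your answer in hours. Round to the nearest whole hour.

1230 hours

Audio total: 512 + 160 = 672 kbps = 0.672 Mbps.
Total bitrate: 21 + 0.672 = 21.672 Mbps.
Capacity: 12 TB = 96,000,000 Mb.
Recording time: 96,000,000 / 21.672 = 4,429,679 s ≈ 1,230 hours.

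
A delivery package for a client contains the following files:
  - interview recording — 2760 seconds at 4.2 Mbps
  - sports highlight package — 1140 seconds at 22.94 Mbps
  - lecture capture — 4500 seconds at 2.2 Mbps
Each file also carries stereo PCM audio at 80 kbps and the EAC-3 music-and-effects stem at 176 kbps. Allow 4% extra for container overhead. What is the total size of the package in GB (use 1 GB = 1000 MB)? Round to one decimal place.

Audio total: 80 + 176 = 256 kbps = 0.256 Mbps.
interview recording: 4.456 Mbps × 2760 s × 1.04 = 12790.5 Mb
sports highlight package: 23.196 Mbps × 1140 s × 1.04 = 27501.2 Mb
lecture capture: 2.456 Mbps × 4500 s × 1.04 = 11494.1 Mb
Total: 51785.8 Mb = 6473.2 MB.
= 6.473 GB.

6.5 GB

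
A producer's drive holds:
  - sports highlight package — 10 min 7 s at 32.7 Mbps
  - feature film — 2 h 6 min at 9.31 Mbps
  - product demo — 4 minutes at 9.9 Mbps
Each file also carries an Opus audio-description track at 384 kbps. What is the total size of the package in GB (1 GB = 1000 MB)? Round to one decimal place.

Audio: 384 kbps = 0.384 Mbps.
sports highlight package: 33.084 Mbps × 607 s = 20082.0 Mb
feature film: 9.694 Mbps × 7560 s = 73286.6 Mb
product demo: 10.284 Mbps × 240 s = 2468.2 Mb
Total: 95836.8 Mb = 11979.6 MB.
= 11.98 GB.

12.0 GB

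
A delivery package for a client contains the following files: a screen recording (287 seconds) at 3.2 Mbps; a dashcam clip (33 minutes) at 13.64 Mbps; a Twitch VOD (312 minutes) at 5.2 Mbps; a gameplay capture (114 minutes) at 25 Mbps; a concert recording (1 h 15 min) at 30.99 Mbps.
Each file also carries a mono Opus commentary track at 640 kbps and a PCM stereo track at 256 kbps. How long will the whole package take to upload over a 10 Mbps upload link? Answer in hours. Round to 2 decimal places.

12.91 hours

Audio total: 640 + 256 = 896 kbps = 0.896 Mbps.
screen recording: 4.096 Mbps × 287 s = 1175.6 Mb
dashcam clip: 14.536 Mbps × 1980 s = 28781.3 Mb
Twitch VOD: 6.096 Mbps × 18720 s = 114117.1 Mb
gameplay capture: 25.896 Mbps × 6840 s = 177128.6 Mb
concert recording: 31.886 Mbps × 4500 s = 143487.0 Mb
Total: 464689.6 Mb = 58086.2 MB.
At 10 Mbps: 464689.6 / 10 = 46469 s ≈ 12.9 hours.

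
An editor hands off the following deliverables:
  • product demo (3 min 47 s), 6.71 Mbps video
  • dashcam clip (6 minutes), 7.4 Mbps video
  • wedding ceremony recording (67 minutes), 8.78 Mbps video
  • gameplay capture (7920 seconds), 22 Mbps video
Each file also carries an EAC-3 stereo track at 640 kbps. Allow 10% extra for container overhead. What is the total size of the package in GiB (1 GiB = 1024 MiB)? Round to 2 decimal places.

Audio: 640 kbps = 0.640 Mbps.
product demo: 7.350 Mbps × 227 s × 1.10 = 1835.3 Mb
dashcam clip: 8.040 Mbps × 360 s × 1.10 = 3183.8 Mb
wedding ceremony recording: 9.420 Mbps × 4020 s × 1.10 = 41655.2 Mb
gameplay capture: 22.640 Mbps × 7920 s × 1.10 = 197239.7 Mb
Total: 243914.1 Mb = 30489.3 MB.
= 28.40 GiB.

28.40 GiB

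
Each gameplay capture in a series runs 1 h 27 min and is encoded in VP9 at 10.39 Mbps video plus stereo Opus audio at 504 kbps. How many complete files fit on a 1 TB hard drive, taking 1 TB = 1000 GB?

1 h 27 min = 87 min = 5220 s
Audio: 504 kbps = 0.504 Mbps.
Total bitrate: 10.894 Mbps.
Per item: 10.894 Mbps × 5220 s = 56,867 Mb = 7,108 MB.
Capacity: 1 TB = 8,000,000 Mb; 140.68 items → 140 complete.

140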